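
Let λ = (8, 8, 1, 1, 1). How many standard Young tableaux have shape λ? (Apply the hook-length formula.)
# SYT of shape (8, 8, 1, 1, 1) = 755820

Hook-length formula: f^λ = n! / Π hook(c), product over all cells c of the Young diagram. For λ = (8, 8, 1, 1, 1), n = 19 boxes. Hook lengths by row (left-to-right, top-to-bottom): [12, 8, 7, 6, 5, 4, 3, 2]; [11, 7, 6, 5, 4, 3, 2, 1]; [3]; [2]; [1]. Product of hooks = 160944537600. So f^λ = 19! / 160944537600 = 121645100408832000 / 160944537600 = 755820.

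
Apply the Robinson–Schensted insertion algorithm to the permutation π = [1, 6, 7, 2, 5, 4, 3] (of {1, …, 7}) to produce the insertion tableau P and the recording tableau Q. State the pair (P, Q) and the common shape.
P = [1, 2, 3] / [4, 7] / [5] / [6];  Q = [1, 2, 3] / [4, 5] / [6] / [7];  common shape = (3, 2, 1, 1)

Row-insert the values π_1, π_2, … into P one at a time, bumping the leftmost entry strictly greater than the inserted value down to the next row. The recording tableau Q records, in position (i, j), the step at which that cell was added to P.
  Insert 1 (step 1): P = [1];  Q = [1]
  Insert 6 (step 2): P = [1, 6];  Q = [1, 2]
  Insert 7 (step 3): P = [1, 6, 7];  Q = [1, 2, 3]
  Insert 2 (step 4): P = [1, 2, 7] / [6];  Q = [1, 2, 3] / [4]
  Insert 5 (step 5): P = [1, 2, 5] / [6, 7];  Q = [1, 2, 3] / [4, 5]
  Insert 4 (step 6): P = [1, 2, 4] / [5, 7] / [6];  Q = [1, 2, 3] / [4, 5] / [6]
  Insert 3 (step 7): P = [1, 2, 3] / [4, 7] / [5] / [6];  Q = [1, 2, 3] / [4, 5] / [6] / [7]
Final shape: (3, 2, 1, 1).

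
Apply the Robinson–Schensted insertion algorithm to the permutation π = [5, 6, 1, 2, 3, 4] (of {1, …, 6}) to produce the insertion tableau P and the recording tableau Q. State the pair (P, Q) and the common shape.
P = [1, 2, 3, 4] / [5, 6];  Q = [1, 2, 5, 6] / [3, 4];  common shape = (4, 2)

Row-insert the values π_1, π_2, … into P one at a time, bumping the leftmost entry strictly greater than the inserted value down to the next row. The recording tableau Q records, in position (i, j), the step at which that cell was added to P.
  Insert 5 (step 1): P = [5];  Q = [1]
  Insert 6 (step 2): P = [5, 6];  Q = [1, 2]
  Insert 1 (step 3): P = [1, 6] / [5];  Q = [1, 2] / [3]
  Insert 2 (step 4): P = [1, 2] / [5, 6];  Q = [1, 2] / [3, 4]
  Insert 3 (step 5): P = [1, 2, 3] / [5, 6];  Q = [1, 2, 5] / [3, 4]
  Insert 4 (step 6): P = [1, 2, 3, 4] / [5, 6];  Q = [1, 2, 5, 6] / [3, 4]
Final shape: (4, 2).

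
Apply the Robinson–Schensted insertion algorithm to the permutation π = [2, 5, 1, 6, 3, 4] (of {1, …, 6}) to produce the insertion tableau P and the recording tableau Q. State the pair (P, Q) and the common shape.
P = [1, 3, 4] / [2, 5, 6];  Q = [1, 2, 4] / [3, 5, 6];  common shape = (3, 3)

Row-insert the values π_1, π_2, … into P one at a time, bumping the leftmost entry strictly greater than the inserted value down to the next row. The recording tableau Q records, in position (i, j), the step at which that cell was added to P.
  Insert 2 (step 1): P = [2];  Q = [1]
  Insert 5 (step 2): P = [2, 5];  Q = [1, 2]
  Insert 1 (step 3): P = [1, 5] / [2];  Q = [1, 2] / [3]
  Insert 6 (step 4): P = [1, 5, 6] / [2];  Q = [1, 2, 4] / [3]
  Insert 3 (step 5): P = [1, 3, 6] / [2, 5];  Q = [1, 2, 4] / [3, 5]
  Insert 4 (step 6): P = [1, 3, 4] / [2, 5, 6];  Q = [1, 2, 4] / [3, 5, 6]
Final shape: (3, 3).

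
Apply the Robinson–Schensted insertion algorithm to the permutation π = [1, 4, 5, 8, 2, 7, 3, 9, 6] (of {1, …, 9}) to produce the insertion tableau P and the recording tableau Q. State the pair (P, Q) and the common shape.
P = [1, 2, 3, 6, 9] / [4, 5, 7] / [8];  Q = [1, 2, 3, 4, 8] / [5, 6, 9] / [7];  common shape = (5, 3, 1)

Row-insert the values π_1, π_2, … into P one at a time, bumping the leftmost entry strictly greater than the inserted value down to the next row. The recording tableau Q records, in position (i, j), the step at which that cell was added to P.
  Insert 1 (step 1): P = [1];  Q = [1]
  Insert 4 (step 2): P = [1, 4];  Q = [1, 2]
  Insert 5 (step 3): P = [1, 4, 5];  Q = [1, 2, 3]
  Insert 8 (step 4): P = [1, 4, 5, 8];  Q = [1, 2, 3, 4]
  Insert 2 (step 5): P = [1, 2, 5, 8] / [4];  Q = [1, 2, 3, 4] / [5]
  Insert 7 (step 6): P = [1, 2, 5, 7] / [4, 8];  Q = [1, 2, 3, 4] / [5, 6]
  Insert 3 (step 7): P = [1, 2, 3, 7] / [4, 5] / [8];  Q = [1, 2, 3, 4] / [5, 6] / [7]
  Insert 9 (step 8): P = [1, 2, 3, 7, 9] / [4, 5] / [8];  Q = [1, 2, 3, 4, 8] / [5, 6] / [7]
  Insert 6 (step 9): P = [1, 2, 3, 6, 9] / [4, 5, 7] / [8];  Q = [1, 2, 3, 4, 8] / [5, 6, 9] / [7]
Final shape: (5, 3, 1).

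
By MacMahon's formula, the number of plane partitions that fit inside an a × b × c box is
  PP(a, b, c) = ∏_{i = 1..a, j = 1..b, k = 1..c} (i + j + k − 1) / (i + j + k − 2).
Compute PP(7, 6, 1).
PP(7, 6, 1) = 1716

Evaluate the triple product over i = 1..7, j = 1..6, k = 1..1. The factors are (2/1) · (3/2) · (4/3) · (5/4) · (6/5) · (7/6) · (3/2) · (4/3) · … (42 factors total). The numerators and denominators telescope so the product is an integer; carrying out the multiplication exactly gives PP(7, 6, 1) = 1716.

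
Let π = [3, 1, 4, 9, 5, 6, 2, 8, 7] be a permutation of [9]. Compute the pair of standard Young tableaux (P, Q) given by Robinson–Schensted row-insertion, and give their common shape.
P = [1, 2, 5, 6, 7] / [3, 4, 8] / [9];  Q = [1, 3, 4, 6, 8] / [2, 5, 9] / [7];  common shape = (5, 3, 1)

Row-insert the values π_1, π_2, … into P one at a time, bumping the leftmost entry strictly greater than the inserted value down to the next row. The recording tableau Q records, in position (i, j), the step at which that cell was added to P.
  Insert 3 (step 1): P = [3];  Q = [1]
  Insert 1 (step 2): P = [1] / [3];  Q = [1] / [2]
  Insert 4 (step 3): P = [1, 4] / [3];  Q = [1, 3] / [2]
  Insert 9 (step 4): P = [1, 4, 9] / [3];  Q = [1, 3, 4] / [2]
  Insert 5 (step 5): P = [1, 4, 5] / [3, 9];  Q = [1, 3, 4] / [2, 5]
  Insert 6 (step 6): P = [1, 4, 5, 6] / [3, 9];  Q = [1, 3, 4, 6] / [2, 5]
  Insert 2 (step 7): P = [1, 2, 5, 6] / [3, 4] / [9];  Q = [1, 3, 4, 6] / [2, 5] / [7]
  Insert 8 (step 8): P = [1, 2, 5, 6, 8] / [3, 4] / [9];  Q = [1, 3, 4, 6, 8] / [2, 5] / [7]
  Insert 7 (step 9): P = [1, 2, 5, 6, 7] / [3, 4, 8] / [9];  Q = [1, 3, 4, 6, 8] / [2, 5, 9] / [7]
Final shape: (5, 3, 1).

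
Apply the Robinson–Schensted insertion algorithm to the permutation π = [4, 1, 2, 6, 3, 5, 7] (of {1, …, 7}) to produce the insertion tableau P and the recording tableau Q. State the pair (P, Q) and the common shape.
P = [1, 2, 3, 5, 7] / [4, 6];  Q = [1, 3, 4, 6, 7] / [2, 5];  common shape = (5, 2)

Row-insert the values π_1, π_2, … into P one at a time, bumping the leftmost entry strictly greater than the inserted value down to the next row. The recording tableau Q records, in position (i, j), the step at which that cell was added to P.
  Insert 4 (step 1): P = [4];  Q = [1]
  Insert 1 (step 2): P = [1] / [4];  Q = [1] / [2]
  Insert 2 (step 3): P = [1, 2] / [4];  Q = [1, 3] / [2]
  Insert 6 (step 4): P = [1, 2, 6] / [4];  Q = [1, 3, 4] / [2]
  Insert 3 (step 5): P = [1, 2, 3] / [4, 6];  Q = [1, 3, 4] / [2, 5]
  Insert 5 (step 6): P = [1, 2, 3, 5] / [4, 6];  Q = [1, 3, 4, 6] / [2, 5]
  Insert 7 (step 7): P = [1, 2, 3, 5, 7] / [4, 6];  Q = [1, 3, 4, 6, 7] / [2, 5]
Final shape: (5, 2).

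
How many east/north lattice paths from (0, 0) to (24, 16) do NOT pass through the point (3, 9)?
Number of paths = 62591612850

Total paths from (0, 0) to (24, 16): C(40, 24) = 62852101650. Paths through (3, 9): (paths (0, 0) → (3, 9)) × (paths (3, 9) → (24, 16)) = C(12, 3) · C(28, 21) = 220 · 1184040 = 260488800. Avoidance count = 62852101650 − 260488800 = 62591612850.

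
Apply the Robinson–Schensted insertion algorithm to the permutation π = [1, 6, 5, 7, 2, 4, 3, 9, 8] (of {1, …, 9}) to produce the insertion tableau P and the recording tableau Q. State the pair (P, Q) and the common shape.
P = [1, 2, 3, 8] / [4, 7, 9] / [5] / [6];  Q = [1, 2, 4, 8] / [3, 6, 9] / [5] / [7];  common shape = (4, 3, 1, 1)

Row-insert the values π_1, π_2, … into P one at a time, bumping the leftmost entry strictly greater than the inserted value down to the next row. The recording tableau Q records, in position (i, j), the step at which that cell was added to P.
  Insert 1 (step 1): P = [1];  Q = [1]
  Insert 6 (step 2): P = [1, 6];  Q = [1, 2]
  Insert 5 (step 3): P = [1, 5] / [6];  Q = [1, 2] / [3]
  Insert 7 (step 4): P = [1, 5, 7] / [6];  Q = [1, 2, 4] / [3]
  Insert 2 (step 5): P = [1, 2, 7] / [5] / [6];  Q = [1, 2, 4] / [3] / [5]
  Insert 4 (step 6): P = [1, 2, 4] / [5, 7] / [6];  Q = [1, 2, 4] / [3, 6] / [5]
  Insert 3 (step 7): P = [1, 2, 3] / [4, 7] / [5] / [6];  Q = [1, 2, 4] / [3, 6] / [5] / [7]
  Insert 9 (step 8): P = [1, 2, 3, 9] / [4, 7] / [5] / [6];  Q = [1, 2, 4, 8] / [3, 6] / [5] / [7]
  Insert 8 (step 9): P = [1, 2, 3, 8] / [4, 7, 9] / [5] / [6];  Q = [1, 2, 4, 8] / [3, 6, 9] / [5] / [7]
Final shape: (4, 3, 1, 1).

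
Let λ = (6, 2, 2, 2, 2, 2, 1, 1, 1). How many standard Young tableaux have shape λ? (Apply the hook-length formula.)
# SYT of shape (6, 2, 2, 2, 2, 2, 1, 1, 1) = 3325608

Hook-length formula: f^λ = n! / Π hook(c), product over all cells c of the Young diagram. For λ = (6, 2, 2, 2, 2, 2, 1, 1, 1), n = 19 boxes. Hook lengths by row (left-to-right, top-to-bottom): [14, 10, 4, 3, 2, 1]; [9, 5]; [8, 4]; [7, 3]; [6, 2]; [5, 1]; [3]; [2]; [1]. Product of hooks = 36578304000. So f^λ = 19! / 36578304000 = 121645100408832000 / 36578304000 = 3325608.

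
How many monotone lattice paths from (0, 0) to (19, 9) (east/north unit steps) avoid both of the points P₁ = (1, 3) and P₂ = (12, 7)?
Number of paths = 4751108

Inclusion–exclusion. Total paths: C(28, 19) = 6906900. Through P₁: C(4, 1)·C(24, 18) = 538384. Through P₂: C(19, 12)·C(9, 7) = 1813968. Since P₁ is strictly southwest of P₂, a monotone path through both must visit P₁ then P₂; paths through both = C(4, 1)·C(15, 11)·C(9, 7) = 196560. Avoid both = 6906900 − 538384 − 1813968 + 196560 = 4751108.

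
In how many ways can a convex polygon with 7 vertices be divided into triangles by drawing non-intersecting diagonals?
C_5 = 42

These polygon triangulations are counted by the Catalan number C_n = (1/(n + 1)) · C(2n, n). For n = 5: C_5 = (1/6) · C(10, 5) = 252/6 = 42.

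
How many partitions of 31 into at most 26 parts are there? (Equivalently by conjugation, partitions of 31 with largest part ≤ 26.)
p(31, parts ≤ 26) = 6830

Use the recurrence p(n, m) = p(n, m−1) + p(n−m, m): either the largest part is < m (count p(n, m−1)) or the largest part is exactly m (remove one copy of m, count p(n−m, m)). With p(0, ·) = 1 this gives p(31, parts ≤ 26) = 6830. (By conjugating Young diagrams, this also counts partitions of 31 into at most 26 parts.)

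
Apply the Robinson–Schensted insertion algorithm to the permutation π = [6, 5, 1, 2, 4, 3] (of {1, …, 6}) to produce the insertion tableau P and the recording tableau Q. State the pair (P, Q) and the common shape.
P = [1, 2, 3] / [4] / [5] / [6];  Q = [1, 4, 5] / [2] / [3] / [6];  common shape = (3, 1, 1, 1)

Row-insert the values π_1, π_2, … into P one at a time, bumping the leftmost entry strictly greater than the inserted value down to the next row. The recording tableau Q records, in position (i, j), the step at which that cell was added to P.
  Insert 6 (step 1): P = [6];  Q = [1]
  Insert 5 (step 2): P = [5] / [6];  Q = [1] / [2]
  Insert 1 (step 3): P = [1] / [5] / [6];  Q = [1] / [2] / [3]
  Insert 2 (step 4): P = [1, 2] / [5] / [6];  Q = [1, 4] / [2] / [3]
  Insert 4 (step 5): P = [1, 2, 4] / [5] / [6];  Q = [1, 4, 5] / [2] / [3]
  Insert 3 (step 6): P = [1, 2, 3] / [4] / [5] / [6];  Q = [1, 4, 5] / [2] / [3] / [6]
Final shape: (3, 1, 1, 1).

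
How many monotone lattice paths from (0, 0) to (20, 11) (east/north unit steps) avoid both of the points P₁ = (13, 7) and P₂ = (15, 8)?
Number of paths = 44656491

Inclusion–exclusion. Total paths: C(31, 20) = 84672315. Through P₁: C(20, 13)·C(11, 7) = 25581600. Through P₂: C(23, 15)·C(8, 5) = 27457584. Since P₁ is strictly southwest of P₂, a monotone path through both must visit P₁ then P₂; paths through both = C(20, 13)·C(3, 2)·C(8, 5) = 13023360. Avoid both = 84672315 − 25581600 − 27457584 + 13023360 = 44656491.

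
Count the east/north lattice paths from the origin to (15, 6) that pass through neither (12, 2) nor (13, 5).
Number of paths = 26467

Inclusion–exclusion. Total paths: C(21, 15) = 54264. Through P₁: C(14, 12)·C(7, 3) = 3185. Through P₂: C(18, 13)·C(3, 2) = 25704. Since P₁ is strictly southwest of P₂, a monotone path through both must visit P₁ then P₂; paths through both = C(14, 12)·C(4, 1)·C(3, 2) = 1092. Avoid both = 54264 − 3185 − 25704 + 1092 = 26467.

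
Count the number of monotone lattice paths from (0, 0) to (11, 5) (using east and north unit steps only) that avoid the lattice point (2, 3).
Number of paths = 3818

Total paths from (0, 0) to (11, 5): C(16, 11) = 4368. Paths through (2, 3): (paths (0, 0) → (2, 3)) × (paths (2, 3) → (11, 5)) = C(5, 2) · C(11, 9) = 10 · 55 = 550. Avoidance count = 4368 − 550 = 3818.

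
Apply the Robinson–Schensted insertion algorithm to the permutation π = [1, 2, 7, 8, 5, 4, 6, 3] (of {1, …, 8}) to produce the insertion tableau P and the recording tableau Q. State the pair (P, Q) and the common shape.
P = [1, 2, 3, 6] / [4, 8] / [5] / [7];  Q = [1, 2, 3, 4] / [5, 7] / [6] / [8];  common shape = (4, 2, 1, 1)

Row-insert the values π_1, π_2, … into P one at a time, bumping the leftmost entry strictly greater than the inserted value down to the next row. The recording tableau Q records, in position (i, j), the step at which that cell was added to P.
  Insert 1 (step 1): P = [1];  Q = [1]
  Insert 2 (step 2): P = [1, 2];  Q = [1, 2]
  Insert 7 (step 3): P = [1, 2, 7];  Q = [1, 2, 3]
  Insert 8 (step 4): P = [1, 2, 7, 8];  Q = [1, 2, 3, 4]
  Insert 5 (step 5): P = [1, 2, 5, 8] / [7];  Q = [1, 2, 3, 4] / [5]
  Insert 4 (step 6): P = [1, 2, 4, 8] / [5] / [7];  Q = [1, 2, 3, 4] / [5] / [6]
  Insert 6 (step 7): P = [1, 2, 4, 6] / [5, 8] / [7];  Q = [1, 2, 3, 4] / [5, 7] / [6]
  Insert 3 (step 8): P = [1, 2, 3, 6] / [4, 8] / [5] / [7];  Q = [1, 2, 3, 4] / [5, 7] / [6] / [8]
Final shape: (4, 2, 1, 1).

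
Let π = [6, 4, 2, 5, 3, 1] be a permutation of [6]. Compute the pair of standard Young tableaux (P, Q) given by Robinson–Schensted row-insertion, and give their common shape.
P = [1, 3] / [2, 5] / [4] / [6];  Q = [1, 4] / [2, 5] / [3] / [6];  common shape = (2, 2, 1, 1)

Row-insert the values π_1, π_2, … into P one at a time, bumping the leftmost entry strictly greater than the inserted value down to the next row. The recording tableau Q records, in position (i, j), the step at which that cell was added to P.
  Insert 6 (step 1): P = [6];  Q = [1]
  Insert 4 (step 2): P = [4] / [6];  Q = [1] / [2]
  Insert 2 (step 3): P = [2] / [4] / [6];  Q = [1] / [2] / [3]
  Insert 5 (step 4): P = [2, 5] / [4] / [6];  Q = [1, 4] / [2] / [3]
  Insert 3 (step 5): P = [2, 3] / [4, 5] / [6];  Q = [1, 4] / [2, 5] / [3]
  Insert 1 (step 6): P = [1, 3] / [2, 5] / [4] / [6];  Q = [1, 4] / [2, 5] / [3] / [6]
Final shape: (2, 2, 1, 1).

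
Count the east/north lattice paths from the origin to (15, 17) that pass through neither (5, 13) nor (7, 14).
Number of paths = 542201112

Inclusion–exclusion. Total paths: C(32, 15) = 565722720. Through P₁: C(18, 5)·C(14, 10) = 8576568. Through P₂: C(21, 7)·C(11, 8) = 19186200. Since P₁ is strictly southwest of P₂, a monotone path through both must visit P₁ then P₂; paths through both = C(18, 5)·C(3, 2)·C(11, 8) = 4241160. Avoid both = 565722720 − 8576568 − 19186200 + 4241160 = 542201112.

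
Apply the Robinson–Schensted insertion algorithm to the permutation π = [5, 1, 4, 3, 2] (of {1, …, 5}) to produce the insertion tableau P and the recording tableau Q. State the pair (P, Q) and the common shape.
P = [1, 2] / [3] / [4] / [5];  Q = [1, 3] / [2] / [4] / [5];  common shape = (2, 1, 1, 1)

Row-insert the values π_1, π_2, … into P one at a time, bumping the leftmost entry strictly greater than the inserted value down to the next row. The recording tableau Q records, in position (i, j), the step at which that cell was added to P.
  Insert 5 (step 1): P = [5];  Q = [1]
  Insert 1 (step 2): P = [1] / [5];  Q = [1] / [2]
  Insert 4 (step 3): P = [1, 4] / [5];  Q = [1, 3] / [2]
  Insert 3 (step 4): P = [1, 3] / [4] / [5];  Q = [1, 3] / [2] / [4]
  Insert 2 (step 5): P = [1, 2] / [3] / [4] / [5];  Q = [1, 3] / [2] / [4] / [5]
Final shape: (2, 1, 1, 1).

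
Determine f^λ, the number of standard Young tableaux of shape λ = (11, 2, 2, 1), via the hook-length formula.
# SYT of shape (11, 2, 2, 1) = 14300

Hook-length formula: f^λ = n! / Π hook(c), product over all cells c of the Young diagram. For λ = (11, 2, 2, 1), n = 16 boxes. Hook lengths by row (left-to-right, top-to-bottom): [14, 12, 9, 8, 7, 6, 5, 4, 3, 2, 1]; [4, 2]; [3, 1]; [1]. Product of hooks = 1463132160. So f^λ = 16! / 1463132160 = 20922789888000 / 1463132160 = 14300.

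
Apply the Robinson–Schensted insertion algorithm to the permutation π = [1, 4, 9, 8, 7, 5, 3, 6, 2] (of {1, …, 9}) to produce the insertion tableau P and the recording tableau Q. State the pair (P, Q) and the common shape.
P = [1, 2, 5, 6] / [3] / [4] / [7] / [8] / [9];  Q = [1, 2, 3, 8] / [4] / [5] / [6] / [7] / [9];  common shape = (4, 1, 1, 1, 1, 1)

Row-insert the values π_1, π_2, … into P one at a time, bumping the leftmost entry strictly greater than the inserted value down to the next row. The recording tableau Q records, in position (i, j), the step at which that cell was added to P.
  Insert 1 (step 1): P = [1];  Q = [1]
  Insert 4 (step 2): P = [1, 4];  Q = [1, 2]
  Insert 9 (step 3): P = [1, 4, 9];  Q = [1, 2, 3]
  Insert 8 (step 4): P = [1, 4, 8] / [9];  Q = [1, 2, 3] / [4]
  Insert 7 (step 5): P = [1, 4, 7] / [8] / [9];  Q = [1, 2, 3] / [4] / [5]
  Insert 5 (step 6): P = [1, 4, 5] / [7] / [8] / [9];  Q = [1, 2, 3] / [4] / [5] / [6]
  Insert 3 (step 7): P = [1, 3, 5] / [4] / [7] / [8] / [9];  Q = [1, 2, 3] / [4] / [5] / [6] / [7]
  Insert 6 (step 8): P = [1, 3, 5, 6] / [4] / [7] / [8] / [9];  Q = [1, 2, 3, 8] / [4] / [5] / [6] / [7]
  Insert 2 (step 9): P = [1, 2, 5, 6] / [3] / [4] / [7] / [8] / [9];  Q = [1, 2, 3, 8] / [4] / [5] / [6] / [7] / [9]
Final shape: (4, 1, 1, 1, 1, 1).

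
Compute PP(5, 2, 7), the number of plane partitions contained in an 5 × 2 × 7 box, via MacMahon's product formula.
PP(5, 2, 7) = 169884

Evaluate the triple product over i = 1..5, j = 1..2, k = 1..7. The factors are (2/1) · (3/2) · (4/3) · (5/4) · (6/5) · (7/6) · (8/7) · (3/2) · … (70 factors total). The numerators and denominators telescope so the product is an integer; carrying out the multiplication exactly gives PP(5, 2, 7) = 169884.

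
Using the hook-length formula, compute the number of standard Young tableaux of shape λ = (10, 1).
# SYT of shape (10, 1) = 10

Hook-length formula: f^λ = n! / Π hook(c), product over all cells c of the Young diagram. For λ = (10, 1), n = 11 boxes. Hook lengths by row (left-to-right, top-to-bottom): [11, 9, 8, 7, 6, 5, 4, 3, 2, 1]; [1]. Product of hooks = 3991680. So f^λ = 11! / 3991680 = 39916800 / 3991680 = 10.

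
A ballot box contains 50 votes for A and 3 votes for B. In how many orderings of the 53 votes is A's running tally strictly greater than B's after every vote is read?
Strict-lead orderings = 20774

Total orderings of the 53 votes with 50 for A: C(53, 50) = 23426. By the Bertrand ballot formula (Cycle Lemma / reflection principle), the number of orderings in which A is strictly ahead of B throughout is (p − q)/(p + q) · C(p + q, p) = (50 − 3)/(50 + 3) · 23426 = 20774.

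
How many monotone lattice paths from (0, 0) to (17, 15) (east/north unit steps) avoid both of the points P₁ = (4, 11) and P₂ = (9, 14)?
Number of paths = 555807270

Inclusion–exclusion. Total paths: C(32, 17) = 565722720. Through P₁: C(15, 4)·C(17, 13) = 3248700. Through P₂: C(23, 9)·C(9, 8) = 7354710. Since P₁ is strictly southwest of P₂, a monotone path through both must visit P₁ then P₂; paths through both = C(15, 4)·C(8, 5)·C(9, 8) = 687960. Avoid both = 565722720 − 3248700 − 7354710 + 687960 = 555807270.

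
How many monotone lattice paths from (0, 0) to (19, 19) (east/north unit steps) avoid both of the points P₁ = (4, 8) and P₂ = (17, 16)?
Number of paths = 20860059000

Inclusion–exclusion. Total paths: C(38, 19) = 35345263800. Through P₁: C(12, 4)·C(26, 15) = 3824449200. Through P₂: C(33, 17)·C(5, 2) = 11668031100. Since P₁ is strictly southwest of P₂, a monotone path through both must visit P₁ then P₂; paths through both = C(12, 4)·C(21, 13)·C(5, 2) = 1007275500. Avoid both = 35345263800 − 3824449200 − 11668031100 + 1007275500 = 20860059000.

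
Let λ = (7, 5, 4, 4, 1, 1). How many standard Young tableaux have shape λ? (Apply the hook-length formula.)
# SYT of shape (7, 5, 4, 4, 1, 1) = 1778276500

Hook-length formula: f^λ = n! / Π hook(c), product over all cells c of the Young diagram. For λ = (7, 5, 4, 4, 1, 1), n = 22 boxes. Hook lengths by row (left-to-right, top-to-bottom): [12, 9, 8, 7, 4, 2, 1]; [9, 6, 5, 4, 1]; [7, 4, 3, 2]; [6, 3, 2, 1]; [2]; [1]. Product of hooks = 632073093120. So f^λ = 22! / 632073093120 = 1124000727777607680000 / 632073093120 = 1778276500.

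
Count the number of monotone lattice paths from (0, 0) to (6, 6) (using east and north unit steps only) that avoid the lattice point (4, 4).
Number of paths = 504

Total paths from (0, 0) to (6, 6): C(12, 6) = 924. Paths through (4, 4): (paths (0, 0) → (4, 4)) × (paths (4, 4) → (6, 6)) = C(8, 4) · C(4, 2) = 70 · 6 = 420. Avoidance count = 924 − 420 = 504.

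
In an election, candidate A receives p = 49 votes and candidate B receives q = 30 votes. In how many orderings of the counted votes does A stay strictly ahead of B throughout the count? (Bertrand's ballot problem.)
Strict-lead orderings = 1333519289256080821180

Total orderings of the 79 votes with 49 for A: C(79, 49) = 5544632834275283414380. By the Bertrand ballot formula (Cycle Lemma / reflection principle), the number of orderings in which A is strictly ahead of B throughout is (p − q)/(p + q) · C(p + q, p) = (49 − 30)/(49 + 30) · 5544632834275283414380 = 1333519289256080821180.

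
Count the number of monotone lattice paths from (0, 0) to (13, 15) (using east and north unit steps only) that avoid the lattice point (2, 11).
Number of paths = 37335690

Total paths from (0, 0) to (13, 15): C(28, 13) = 37442160. Paths through (2, 11): (paths (0, 0) → (2, 11)) × (paths (2, 11) → (13, 15)) = C(13, 2) · C(15, 11) = 78 · 1365 = 106470. Avoidance count = 37442160 − 106470 = 37335690.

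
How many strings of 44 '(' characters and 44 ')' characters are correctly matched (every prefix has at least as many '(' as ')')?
C_44 = 583300119592996693088040

These balanced parentheses are counted by the Catalan number C_n = (1/(n + 1)) · C(2n, n). For n = 44: C_44 = (1/45) · C(88, 44) = 26248505381684851188961800/45 = 583300119592996693088040.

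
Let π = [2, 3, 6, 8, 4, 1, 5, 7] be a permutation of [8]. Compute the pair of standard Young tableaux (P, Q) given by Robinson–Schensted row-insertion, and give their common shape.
P = [1, 3, 4, 5, 7] / [2, 8] / [6];  Q = [1, 2, 3, 4, 8] / [5, 7] / [6];  common shape = (5, 2, 1)

Row-insert the values π_1, π_2, … into P one at a time, bumping the leftmost entry strictly greater than the inserted value down to the next row. The recording tableau Q records, in position (i, j), the step at which that cell was added to P.
  Insert 2 (step 1): P = [2];  Q = [1]
  Insert 3 (step 2): P = [2, 3];  Q = [1, 2]
  Insert 6 (step 3): P = [2, 3, 6];  Q = [1, 2, 3]
  Insert 8 (step 4): P = [2, 3, 6, 8];  Q = [1, 2, 3, 4]
  Insert 4 (step 5): P = [2, 3, 4, 8] / [6];  Q = [1, 2, 3, 4] / [5]
  Insert 1 (step 6): P = [1, 3, 4, 8] / [2] / [6];  Q = [1, 2, 3, 4] / [5] / [6]
  Insert 5 (step 7): P = [1, 3, 4, 5] / [2, 8] / [6];  Q = [1, 2, 3, 4] / [5, 7] / [6]
  Insert 7 (step 8): P = [1, 3, 4, 5, 7] / [2, 8] / [6];  Q = [1, 2, 3, 4, 8] / [5, 7] / [6]
Final shape: (5, 2, 1).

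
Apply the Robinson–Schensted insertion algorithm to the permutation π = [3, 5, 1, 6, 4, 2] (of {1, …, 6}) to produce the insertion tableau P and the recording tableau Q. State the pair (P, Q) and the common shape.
P = [1, 2, 6] / [3, 4] / [5];  Q = [1, 2, 4] / [3, 5] / [6];  common shape = (3, 2, 1)

Row-insert the values π_1, π_2, … into P one at a time, bumping the leftmost entry strictly greater than the inserted value down to the next row. The recording tableau Q records, in position (i, j), the step at which that cell was added to P.
  Insert 3 (step 1): P = [3];  Q = [1]
  Insert 5 (step 2): P = [3, 5];  Q = [1, 2]
  Insert 1 (step 3): P = [1, 5] / [3];  Q = [1, 2] / [3]
  Insert 6 (step 4): P = [1, 5, 6] / [3];  Q = [1, 2, 4] / [3]
  Insert 4 (step 5): P = [1, 4, 6] / [3, 5];  Q = [1, 2, 4] / [3, 5]
  Insert 2 (step 6): P = [1, 2, 6] / [3, 4] / [5];  Q = [1, 2, 4] / [3, 5] / [6]
Final shape: (3, 2, 1).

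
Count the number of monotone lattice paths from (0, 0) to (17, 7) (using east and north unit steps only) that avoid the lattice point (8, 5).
Number of paths = 275319

Total paths from (0, 0) to (17, 7): C(24, 17) = 346104. Paths through (8, 5): (paths (0, 0) → (8, 5)) × (paths (8, 5) → (17, 7)) = C(13, 8) · C(11, 9) = 1287 · 55 = 70785. Avoidance count = 346104 − 70785 = 275319.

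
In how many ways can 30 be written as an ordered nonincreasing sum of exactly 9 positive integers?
p(30, 9 parts) = 598

Partitions of n into exactly k parts are in bijection with partitions of n − k into at most k parts (subtract 1 from each part). So p(30, exactly 9) = p(21, parts ≤ 9). Computing via the recurrence p(m, j) = p(m, j−1) + p(m−j, j) gives 598.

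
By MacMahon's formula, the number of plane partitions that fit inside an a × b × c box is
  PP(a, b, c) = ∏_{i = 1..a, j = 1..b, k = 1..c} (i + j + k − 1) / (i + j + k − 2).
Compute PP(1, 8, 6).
PP(1, 8, 6) = 3003

Evaluate the triple product over i = 1..1, j = 1..8, k = 1..6. The factors are (2/1) · (3/2) · (4/3) · (5/4) · (6/5) · (7/6) · (3/2) · (4/3) · … (48 factors total). The numerators and denominators telescope so the product is an integer; carrying out the multiplication exactly gives PP(1, 8, 6) = 3003.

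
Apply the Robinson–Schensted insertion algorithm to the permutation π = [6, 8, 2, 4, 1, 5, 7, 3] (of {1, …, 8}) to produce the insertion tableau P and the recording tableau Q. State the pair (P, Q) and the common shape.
P = [1, 3, 5, 7] / [2, 4] / [6, 8];  Q = [1, 2, 6, 7] / [3, 4] / [5, 8];  common shape = (4, 2, 2)

Row-insert the values π_1, π_2, … into P one at a time, bumping the leftmost entry strictly greater than the inserted value down to the next row. The recording tableau Q records, in position (i, j), the step at which that cell was added to P.
  Insert 6 (step 1): P = [6];  Q = [1]
  Insert 8 (step 2): P = [6, 8];  Q = [1, 2]
  Insert 2 (step 3): P = [2, 8] / [6];  Q = [1, 2] / [3]
  Insert 4 (step 4): P = [2, 4] / [6, 8];  Q = [1, 2] / [3, 4]
  Insert 1 (step 5): P = [1, 4] / [2, 8] / [6];  Q = [1, 2] / [3, 4] / [5]
  Insert 5 (step 6): P = [1, 4, 5] / [2, 8] / [6];  Q = [1, 2, 6] / [3, 4] / [5]
  Insert 7 (step 7): P = [1, 4, 5, 7] / [2, 8] / [6];  Q = [1, 2, 6, 7] / [3, 4] / [5]
  Insert 3 (step 8): P = [1, 3, 5, 7] / [2, 4] / [6, 8];  Q = [1, 2, 6, 7] / [3, 4] / [5, 8]
Final shape: (4, 2, 2).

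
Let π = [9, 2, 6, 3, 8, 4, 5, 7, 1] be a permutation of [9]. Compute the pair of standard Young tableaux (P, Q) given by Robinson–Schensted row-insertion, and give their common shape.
P = [1, 3, 4, 5, 7] / [2, 8] / [6] / [9];  Q = [1, 3, 5, 7, 8] / [2, 6] / [4] / [9];  common shape = (5, 2, 1, 1)

Row-insert the values π_1, π_2, … into P one at a time, bumping the leftmost entry strictly greater than the inserted value down to the next row. The recording tableau Q records, in position (i, j), the step at which that cell was added to P.
  Insert 9 (step 1): P = [9];  Q = [1]
  Insert 2 (step 2): P = [2] / [9];  Q = [1] / [2]
  Insert 6 (step 3): P = [2, 6] / [9];  Q = [1, 3] / [2]
  Insert 3 (step 4): P = [2, 3] / [6] / [9];  Q = [1, 3] / [2] / [4]
  Insert 8 (step 5): P = [2, 3, 8] / [6] / [9];  Q = [1, 3, 5] / [2] / [4]
  Insert 4 (step 6): P = [2, 3, 4] / [6, 8] / [9];  Q = [1, 3, 5] / [2, 6] / [4]
  Insert 5 (step 7): P = [2, 3, 4, 5] / [6, 8] / [9];  Q = [1, 3, 5, 7] / [2, 6] / [4]
  Insert 7 (step 8): P = [2, 3, 4, 5, 7] / [6, 8] / [9];  Q = [1, 3, 5, 7, 8] / [2, 6] / [4]
  Insert 1 (step 9): P = [1, 3, 4, 5, 7] / [2, 8] / [6] / [9];  Q = [1, 3, 5, 7, 8] / [2, 6] / [4] / [9]
Final shape: (5, 2, 1, 1).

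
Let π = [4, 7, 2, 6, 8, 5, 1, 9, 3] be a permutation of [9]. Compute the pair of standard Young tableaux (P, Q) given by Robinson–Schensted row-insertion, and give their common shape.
P = [1, 3, 8, 9] / [2, 5] / [4, 6] / [7];  Q = [1, 2, 5, 8] / [3, 4] / [6, 9] / [7];  common shape = (4, 2, 2, 1)

Row-insert the values π_1, π_2, … into P one at a time, bumping the leftmost entry strictly greater than the inserted value down to the next row. The recording tableau Q records, in position (i, j), the step at which that cell was added to P.
  Insert 4 (step 1): P = [4];  Q = [1]
  Insert 7 (step 2): P = [4, 7];  Q = [1, 2]
  Insert 2 (step 3): P = [2, 7] / [4];  Q = [1, 2] / [3]
  Insert 6 (step 4): P = [2, 6] / [4, 7];  Q = [1, 2] / [3, 4]
  Insert 8 (step 5): P = [2, 6, 8] / [4, 7];  Q = [1, 2, 5] / [3, 4]
  Insert 5 (step 6): P = [2, 5, 8] / [4, 6] / [7];  Q = [1, 2, 5] / [3, 4] / [6]
  Insert 1 (step 7): P = [1, 5, 8] / [2, 6] / [4] / [7];  Q = [1, 2, 5] / [3, 4] / [6] / [7]
  Insert 9 (step 8): P = [1, 5, 8, 9] / [2, 6] / [4] / [7];  Q = [1, 2, 5, 8] / [3, 4] / [6] / [7]
  Insert 3 (step 9): P = [1, 3, 8, 9] / [2, 5] / [4, 6] / [7];  Q = [1, 2, 5, 8] / [3, 4] / [6, 9] / [7]
Final shape: (4, 2, 2, 1).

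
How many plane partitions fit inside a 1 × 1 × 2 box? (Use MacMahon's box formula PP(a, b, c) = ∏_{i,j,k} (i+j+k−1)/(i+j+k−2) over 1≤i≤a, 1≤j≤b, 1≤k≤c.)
PP(1, 1, 2) = 3

Evaluate the triple product over i = 1..1, j = 1..1, k = 1..2. The factors are (2/1) · (3/2). The numerators and denominators telescope so the product is an integer; carrying out the multiplication exactly gives PP(1, 1, 2) = 3.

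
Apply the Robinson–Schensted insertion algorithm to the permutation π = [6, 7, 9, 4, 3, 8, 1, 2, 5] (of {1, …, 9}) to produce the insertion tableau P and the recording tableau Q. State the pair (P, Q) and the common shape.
P = [1, 2, 5] / [3, 7, 8] / [4, 9] / [6];  Q = [1, 2, 3] / [4, 6, 9] / [5, 8] / [7];  common shape = (3, 3, 2, 1)

Row-insert the values π_1, π_2, … into P one at a time, bumping the leftmost entry strictly greater than the inserted value down to the next row. The recording tableau Q records, in position (i, j), the step at which that cell was added to P.
  Insert 6 (step 1): P = [6];  Q = [1]
  Insert 7 (step 2): P = [6, 7];  Q = [1, 2]
  Insert 9 (step 3): P = [6, 7, 9];  Q = [1, 2, 3]
  Insert 4 (step 4): P = [4, 7, 9] / [6];  Q = [1, 2, 3] / [4]
  Insert 3 (step 5): P = [3, 7, 9] / [4] / [6];  Q = [1, 2, 3] / [4] / [5]
  Insert 8 (step 6): P = [3, 7, 8] / [4, 9] / [6];  Q = [1, 2, 3] / [4, 6] / [5]
  Insert 1 (step 7): P = [1, 7, 8] / [3, 9] / [4] / [6];  Q = [1, 2, 3] / [4, 6] / [5] / [7]
  Insert 2 (step 8): P = [1, 2, 8] / [3, 7] / [4, 9] / [6];  Q = [1, 2, 3] / [4, 6] / [5, 8] / [7]
  Insert 5 (step 9): P = [1, 2, 5] / [3, 7, 8] / [4, 9] / [6];  Q = [1, 2, 3] / [4, 6, 9] / [5, 8] / [7]
Final shape: (3, 3, 2, 1).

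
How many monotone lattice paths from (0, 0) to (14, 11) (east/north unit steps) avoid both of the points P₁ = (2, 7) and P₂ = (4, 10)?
Number of paths = 4384829

Inclusion–exclusion. Total paths: C(25, 14) = 4457400. Through P₁: C(9, 2)·C(16, 12) = 65520. Through P₂: C(14, 4)·C(11, 10) = 11011. Since P₁ is strictly southwest of P₂, a monotone path through both must visit P₁ then P₂; paths through both = C(9, 2)·C(5, 2)·C(11, 10) = 3960. Avoid both = 4457400 − 65520 − 11011 + 3960 = 4384829.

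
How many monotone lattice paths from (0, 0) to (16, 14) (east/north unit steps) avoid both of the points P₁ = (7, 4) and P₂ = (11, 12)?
Number of paths = 89974647

Inclusion–exclusion. Total paths: C(30, 16) = 145422675. Through P₁: C(11, 7)·C(19, 9) = 30484740. Through P₂: C(23, 11)·C(7, 5) = 28393638. Since P₁ is strictly southwest of P₂, a monotone path through both must visit P₁ then P₂; paths through both = C(11, 7)·C(12, 4)·C(7, 5) = 3430350. Avoid both = 145422675 − 30484740 − 28393638 + 3430350 = 89974647.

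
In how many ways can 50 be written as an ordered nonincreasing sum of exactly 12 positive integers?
p(50, 12 parts) = 17084

Partitions of n into exactly k parts are in bijection with partitions of n − k into at most k parts (subtract 1 from each part). So p(50, exactly 12) = p(38, parts ≤ 12). Computing via the recurrence p(m, j) = p(m, j−1) + p(m−j, j) gives 17084.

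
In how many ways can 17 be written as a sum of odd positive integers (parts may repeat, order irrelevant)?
p_odd(17) = 38

Enumerate partitions using only odd parts via the recurrence o(n, m) = o(n, m−2) + o(n−m, m) over odd m, starting from the largest odd part ≤ n. This gives p_odd(17) = 38. (Euler's theorem: equals the count of distinct-part partitions.)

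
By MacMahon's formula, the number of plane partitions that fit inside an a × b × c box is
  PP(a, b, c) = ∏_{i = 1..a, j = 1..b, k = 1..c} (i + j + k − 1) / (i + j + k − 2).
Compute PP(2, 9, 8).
PP(2, 9, 8) = 118195220

Evaluate the triple product over i = 1..2, j = 1..9, k = 1..8. The factors are (2/1) · (3/2) · (4/3) · (5/4) · (6/5) · (7/6) · (8/7) · (9/8) · … (144 factors total). The numerators and denominators telescope so the product is an integer; carrying out the multiplication exactly gives PP(2, 9, 8) = 118195220.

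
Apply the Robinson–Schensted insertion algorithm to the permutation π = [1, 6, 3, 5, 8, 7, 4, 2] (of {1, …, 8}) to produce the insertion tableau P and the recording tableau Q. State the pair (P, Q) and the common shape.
P = [1, 2, 4, 7] / [3, 8] / [5] / [6];  Q = [1, 2, 4, 5] / [3, 6] / [7] / [8];  common shape = (4, 2, 1, 1)

Row-insert the values π_1, π_2, … into P one at a time, bumping the leftmost entry strictly greater than the inserted value down to the next row. The recording tableau Q records, in position (i, j), the step at which that cell was added to P.
  Insert 1 (step 1): P = [1];  Q = [1]
  Insert 6 (step 2): P = [1, 6];  Q = [1, 2]
  Insert 3 (step 3): P = [1, 3] / [6];  Q = [1, 2] / [3]
  Insert 5 (step 4): P = [1, 3, 5] / [6];  Q = [1, 2, 4] / [3]
  Insert 8 (step 5): P = [1, 3, 5, 8] / [6];  Q = [1, 2, 4, 5] / [3]
  Insert 7 (step 6): P = [1, 3, 5, 7] / [6, 8];  Q = [1, 2, 4, 5] / [3, 6]
  Insert 4 (step 7): P = [1, 3, 4, 7] / [5, 8] / [6];  Q = [1, 2, 4, 5] / [3, 6] / [7]
  Insert 2 (step 8): P = [1, 2, 4, 7] / [3, 8] / [5] / [6];  Q = [1, 2, 4, 5] / [3, 6] / [7] / [8]
Final shape: (4, 2, 1, 1).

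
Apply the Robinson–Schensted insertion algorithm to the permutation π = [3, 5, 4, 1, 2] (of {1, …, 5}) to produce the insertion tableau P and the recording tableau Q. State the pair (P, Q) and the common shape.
P = [1, 2] / [3, 4] / [5];  Q = [1, 2] / [3, 5] / [4];  common shape = (2, 2, 1)

Row-insert the values π_1, π_2, … into P one at a time, bumping the leftmost entry strictly greater than the inserted value down to the next row. The recording tableau Q records, in position (i, j), the step at which that cell was added to P.
  Insert 3 (step 1): P = [3];  Q = [1]
  Insert 5 (step 2): P = [3, 5];  Q = [1, 2]
  Insert 4 (step 3): P = [3, 4] / [5];  Q = [1, 2] / [3]
  Insert 1 (step 4): P = [1, 4] / [3] / [5];  Q = [1, 2] / [3] / [4]
  Insert 2 (step 5): P = [1, 2] / [3, 4] / [5];  Q = [1, 2] / [3, 5] / [4]
Final shape: (2, 2, 1).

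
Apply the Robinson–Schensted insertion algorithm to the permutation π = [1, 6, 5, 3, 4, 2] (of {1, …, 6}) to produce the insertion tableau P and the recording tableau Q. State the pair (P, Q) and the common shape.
P = [1, 2, 4] / [3] / [5] / [6];  Q = [1, 2, 5] / [3] / [4] / [6];  common shape = (3, 1, 1, 1)

Row-insert the values π_1, π_2, … into P one at a time, bumping the leftmost entry strictly greater than the inserted value down to the next row. The recording tableau Q records, in position (i, j), the step at which that cell was added to P.
  Insert 1 (step 1): P = [1];  Q = [1]
  Insert 6 (step 2): P = [1, 6];  Q = [1, 2]
  Insert 5 (step 3): P = [1, 5] / [6];  Q = [1, 2] / [3]
  Insert 3 (step 4): P = [1, 3] / [5] / [6];  Q = [1, 2] / [3] / [4]
  Insert 4 (step 5): P = [1, 3, 4] / [5] / [6];  Q = [1, 2, 5] / [3] / [4]
  Insert 2 (step 6): P = [1, 2, 4] / [3] / [5] / [6];  Q = [1, 2, 5] / [3] / [4] / [6]
Final shape: (3, 1, 1, 1).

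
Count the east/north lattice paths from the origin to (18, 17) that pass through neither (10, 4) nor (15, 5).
Number of paths = 4329552570

Inclusion–exclusion. Total paths: C(35, 18) = 4537567650. Through P₁: C(14, 10)·C(21, 8) = 203693490. Through P₂: C(20, 15)·C(15, 3) = 7054320. Since P₁ is strictly southwest of P₂, a monotone path through both must visit P₁ then P₂; paths through both = C(14, 10)·C(6, 5)·C(15, 3) = 2732730. Avoid both = 4537567650 − 203693490 − 7054320 + 2732730 = 4329552570.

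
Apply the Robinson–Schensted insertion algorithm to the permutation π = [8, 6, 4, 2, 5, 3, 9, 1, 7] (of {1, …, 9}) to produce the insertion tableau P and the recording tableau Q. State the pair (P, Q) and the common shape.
P = [1, 3, 7] / [2, 5, 9] / [4] / [6] / [8];  Q = [1, 5, 7] / [2, 6, 9] / [3] / [4] / [8];  common shape = (3, 3, 1, 1, 1)

Row-insert the values π_1, π_2, … into P one at a time, bumping the leftmost entry strictly greater than the inserted value down to the next row. The recording tableau Q records, in position (i, j), the step at which that cell was added to P.
  Insert 8 (step 1): P = [8];  Q = [1]
  Insert 6 (step 2): P = [6] / [8];  Q = [1] / [2]
  Insert 4 (step 3): P = [4] / [6] / [8];  Q = [1] / [2] / [3]
  Insert 2 (step 4): P = [2] / [4] / [6] / [8];  Q = [1] / [2] / [3] / [4]
  Insert 5 (step 5): P = [2, 5] / [4] / [6] / [8];  Q = [1, 5] / [2] / [3] / [4]
  Insert 3 (step 6): P = [2, 3] / [4, 5] / [6] / [8];  Q = [1, 5] / [2, 6] / [3] / [4]
  Insert 9 (step 7): P = [2, 3, 9] / [4, 5] / [6] / [8];  Q = [1, 5, 7] / [2, 6] / [3] / [4]
  Insert 1 (step 8): P = [1, 3, 9] / [2, 5] / [4] / [6] / [8];  Q = [1, 5, 7] / [2, 6] / [3] / [4] / [8]
  Insert 7 (step 9): P = [1, 3, 7] / [2, 5, 9] / [4] / [6] / [8];  Q = [1, 5, 7] / [2, 6, 9] / [3] / [4] / [8]
Final shape: (3, 3, 1, 1, 1).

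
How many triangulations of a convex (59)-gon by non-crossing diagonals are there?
C_57 = 26700952856774851904245220912664

These polygon triangulations are counted by the Catalan number C_n = (1/(n + 1)) · C(2n, n). For n = 57: C_57 = (1/58) · C(114, 57) = 1548655265692941410446222812934512/58 = 26700952856774851904245220912664.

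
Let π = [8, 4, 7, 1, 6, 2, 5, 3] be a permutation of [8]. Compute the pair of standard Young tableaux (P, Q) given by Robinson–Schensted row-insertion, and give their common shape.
P = [1, 2, 3] / [4, 5] / [6] / [7] / [8];  Q = [1, 3, 7] / [2, 5] / [4] / [6] / [8];  common shape = (3, 2, 1, 1, 1)

Row-insert the values π_1, π_2, … into P one at a time, bumping the leftmost entry strictly greater than the inserted value down to the next row. The recording tableau Q records, in position (i, j), the step at which that cell was added to P.
  Insert 8 (step 1): P = [8];  Q = [1]
  Insert 4 (step 2): P = [4] / [8];  Q = [1] / [2]
  Insert 7 (step 3): P = [4, 7] / [8];  Q = [1, 3] / [2]
  Insert 1 (step 4): P = [1, 7] / [4] / [8];  Q = [1, 3] / [2] / [4]
  Insert 6 (step 5): P = [1, 6] / [4, 7] / [8];  Q = [1, 3] / [2, 5] / [4]
  Insert 2 (step 6): P = [1, 2] / [4, 6] / [7] / [8];  Q = [1, 3] / [2, 5] / [4] / [6]
  Insert 5 (step 7): P = [1, 2, 5] / [4, 6] / [7] / [8];  Q = [1, 3, 7] / [2, 5] / [4] / [6]
  Insert 3 (step 8): P = [1, 2, 3] / [4, 5] / [6] / [7] / [8];  Q = [1, 3, 7] / [2, 5] / [4] / [6] / [8]
Final shape: (3, 2, 1, 1, 1).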